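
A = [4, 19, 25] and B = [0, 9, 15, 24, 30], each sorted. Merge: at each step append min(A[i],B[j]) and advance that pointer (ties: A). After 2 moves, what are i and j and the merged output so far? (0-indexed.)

[i=0,j=0] A[i]=4>B[j]=0 take 0 → j++
[i=0,j=1] A[i]=4<=B[j]=9 take 4 → i++

i=1, j=1, merged so far=[0, 4]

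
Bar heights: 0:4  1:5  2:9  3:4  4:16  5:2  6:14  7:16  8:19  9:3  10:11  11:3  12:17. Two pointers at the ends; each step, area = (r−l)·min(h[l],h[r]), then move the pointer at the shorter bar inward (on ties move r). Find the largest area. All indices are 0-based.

[0,12] min(4,17)*12=48 best=48 * → l++
[1,12] min(5,17)*11=55 best=55 * → l++
[2,12] min(9,17)*10=90 best=90 * → l++
[3,12] min(4,17)*9=36 best=90 → l++
[4,12] min(16,17)*8=128 best=128 * → l++
[5,12] min(2,17)*7=14 best=128 → l++
[6,12] min(14,17)*6=84 best=128 → l++
[7,12] min(16,17)*5=80 best=128 → l++
[8,12] min(19,17)*4=68 best=128 → r--
[8,11] min(19,3)*3=9 best=128 → r--
[8,10] min(19,11)*2=22 best=128 → r--
[8,9] min(19,3)*1=3 best=128 → r--

max area = 128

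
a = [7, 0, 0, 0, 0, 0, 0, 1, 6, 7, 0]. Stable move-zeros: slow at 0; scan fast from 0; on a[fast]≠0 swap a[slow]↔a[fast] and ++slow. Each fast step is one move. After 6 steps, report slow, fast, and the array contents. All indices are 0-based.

slow=1, fast=6, a=[7, 0, 0, 0, 0, 0, 0, 1, 6, 7, 0]

slow=0 fast=0: a[fast]=7≠0 swap→a[0]=7, slow++,fast++
slow=1 fast=1: a[fast]=0, fast++
slow=1 fast=2: a[fast]=0, fast++
slow=1 fast=3: a[fast]=0, fast++
slow=1 fast=4: a[fast]=0, fast++
slow=1 fast=5: a[fast]=0, fast++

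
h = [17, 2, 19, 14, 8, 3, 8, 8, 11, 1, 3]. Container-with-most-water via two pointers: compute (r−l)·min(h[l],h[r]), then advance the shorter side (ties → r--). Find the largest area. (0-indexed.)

max area = 88

l=0 r=10: min(17,3)*10=30 best=30 *, r--
l=0 r=9: min(17,1)*9=9 best=30, r--
l=0 r=8: min(17,11)*8=88 best=88 *, r--
l=0 r=7: min(17,8)*7=56 best=88, r--
l=0 r=6: min(17,8)*6=48 best=88, r--
l=0 r=5: min(17,3)*5=15 best=88, r--
l=0 r=4: min(17,8)*4=32 best=88, r--
l=0 r=3: min(17,14)*3=42 best=88, r--
l=0 r=2: min(17,19)*2=34 best=88, l++
l=1 r=2: min(2,19)*1=2 best=88, l++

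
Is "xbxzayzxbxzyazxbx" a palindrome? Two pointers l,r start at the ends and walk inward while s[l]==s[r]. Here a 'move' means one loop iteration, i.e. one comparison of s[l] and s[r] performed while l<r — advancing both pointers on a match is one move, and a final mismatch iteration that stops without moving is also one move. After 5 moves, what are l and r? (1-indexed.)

l=1 r=17: 'x'=='x', l++,r--
l=2 r=16: 'b'=='b', l++,r--
l=3 r=15: 'x'=='x', l++,r--
l=4 r=14: 'z'=='z', l++,r--
l=5 r=13: 'a'=='a', l++,r--

l=6, r=12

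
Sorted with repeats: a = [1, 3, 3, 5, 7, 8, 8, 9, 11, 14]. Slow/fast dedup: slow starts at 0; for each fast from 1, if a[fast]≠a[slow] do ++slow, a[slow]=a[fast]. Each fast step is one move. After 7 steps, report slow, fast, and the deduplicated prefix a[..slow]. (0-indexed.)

slow=0 fast=1: a[fast]=3≠a[slow]=1 write a[1]=3, slow++,fast++
slow=1 fast=2: a[fast]=3=a[slow] dup, fast++
slow=1 fast=3: a[fast]=5≠a[slow]=3 write a[2]=5, slow++,fast++
slow=2 fast=4: a[fast]=7≠a[slow]=5 write a[3]=7, slow++,fast++
slow=3 fast=5: a[fast]=8≠a[slow]=7 write a[4]=8, slow++,fast++
slow=4 fast=6: a[fast]=8=a[slow] dup, fast++
slow=4 fast=7: a[fast]=9≠a[slow]=8 write a[5]=9, slow++,fast++

slow=5, fast=8, prefix=[1, 3, 5, 7, 8, 9]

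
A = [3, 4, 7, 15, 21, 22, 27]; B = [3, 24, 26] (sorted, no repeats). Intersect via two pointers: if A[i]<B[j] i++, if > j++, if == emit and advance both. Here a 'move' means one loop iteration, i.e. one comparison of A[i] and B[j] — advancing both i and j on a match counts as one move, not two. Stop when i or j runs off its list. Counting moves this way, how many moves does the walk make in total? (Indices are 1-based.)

8 moves

[i=1,j=1] 3==3 emit → i++,j++
[i=2,j=2] 4<24 → i++
[i=3,j=2] 7<24 → i++
[i=4,j=2] 15<24 → i++
[i=5,j=2] 21<24 → i++
[i=6,j=2] 22<24 → i++
[i=7,j=2] 27>24 → j++
[i=7,j=3] 27>26 → j++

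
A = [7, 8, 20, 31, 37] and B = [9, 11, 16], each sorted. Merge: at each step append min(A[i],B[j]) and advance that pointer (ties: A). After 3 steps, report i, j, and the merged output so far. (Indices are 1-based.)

[i=1,j=1] A[i]=7<=B[j]=9 take 7 → i++
[i=2,j=1] A[i]=8<=B[j]=9 take 8 → i++
[i=3,j=1] A[i]=20>B[j]=9 take 9 → j++

i=3, j=2, merged so far=[7, 8, 9]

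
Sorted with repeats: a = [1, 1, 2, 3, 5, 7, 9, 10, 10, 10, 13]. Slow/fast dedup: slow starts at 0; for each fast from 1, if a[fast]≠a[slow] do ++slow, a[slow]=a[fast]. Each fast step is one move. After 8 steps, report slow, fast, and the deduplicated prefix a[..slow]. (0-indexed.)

slow=0 fast=1: a[fast]=1=a[slow] dup, fast++
slow=0 fast=2: a[fast]=2≠a[slow]=1 write a[1]=2, slow++,fast++
slow=1 fast=3: a[fast]=3≠a[slow]=2 write a[2]=3, slow++,fast++
slow=2 fast=4: a[fast]=5≠a[slow]=3 write a[3]=5, slow++,fast++
slow=3 fast=5: a[fast]=7≠a[slow]=5 write a[4]=7, slow++,fast++
slow=4 fast=6: a[fast]=9≠a[slow]=7 write a[5]=9, slow++,fast++
slow=5 fast=7: a[fast]=10≠a[slow]=9 write a[6]=10, slow++,fast++
slow=6 fast=8: a[fast]=10=a[slow] dup, fast++

slow=6, fast=9, prefix=[1, 2, 3, 5, 7, 9, 10]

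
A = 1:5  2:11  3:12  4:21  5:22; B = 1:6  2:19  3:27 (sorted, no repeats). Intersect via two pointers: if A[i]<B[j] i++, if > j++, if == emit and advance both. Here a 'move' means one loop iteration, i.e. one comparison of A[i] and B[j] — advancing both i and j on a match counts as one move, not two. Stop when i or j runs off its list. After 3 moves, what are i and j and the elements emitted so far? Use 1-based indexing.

i=1 j=1: 5<6, i++
i=2 j=1: 11>6, j++
i=2 j=2: 11<19, i++

i=3, j=2, emitted=[]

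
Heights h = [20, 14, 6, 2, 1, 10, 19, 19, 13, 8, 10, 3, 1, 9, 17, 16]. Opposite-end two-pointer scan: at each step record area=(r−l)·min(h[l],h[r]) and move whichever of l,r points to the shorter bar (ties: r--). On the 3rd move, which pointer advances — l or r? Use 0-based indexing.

l=0 r=15: min(20,16)*15=240 best=240 *, r--
l=0 r=14: min(20,17)*14=238 best=240, r--
l=0 r=13: min(20,9)*13=117 best=240, r--

r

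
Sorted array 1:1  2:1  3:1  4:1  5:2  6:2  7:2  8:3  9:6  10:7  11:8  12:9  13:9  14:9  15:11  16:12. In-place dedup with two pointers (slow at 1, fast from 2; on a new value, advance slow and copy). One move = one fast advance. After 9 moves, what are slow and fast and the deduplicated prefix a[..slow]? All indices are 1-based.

(s=1,f=2) a[fast]=1=a[slow] dup → fast++
(s=1,f=3) a[fast]=1=a[slow] dup → fast++
(s=1,f=4) a[fast]=1=a[slow] dup → fast++
(s=1,f=5) a[fast]=2≠a[slow]=1 write a[2]=2 → slow++,fast++
(s=2,f=6) a[fast]=2=a[slow] dup → fast++
(s=2,f=7) a[fast]=2=a[slow] dup → fast++
(s=2,f=8) a[fast]=3≠a[slow]=2 write a[3]=3 → slow++,fast++
(s=3,f=9) a[fast]=6≠a[slow]=3 write a[4]=6 → slow++,fast++
(s=4,f=10) a[fast]=7≠a[slow]=6 write a[5]=7 → slow++,fast++

slow=5, fast=11, prefix=[1, 2, 3, 6, 7]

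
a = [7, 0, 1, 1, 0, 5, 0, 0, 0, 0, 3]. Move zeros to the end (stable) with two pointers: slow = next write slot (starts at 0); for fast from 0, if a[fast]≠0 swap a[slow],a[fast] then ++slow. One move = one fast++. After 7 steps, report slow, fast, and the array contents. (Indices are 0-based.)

slow=4, fast=7, a=[7, 1, 1, 5, 0, 0, 0, 0, 0, 0, 3]

(s=0,f=0) a[fast]=7≠0 swap→a[0]=7 → slow++,fast++
(s=1,f=1) a[fast]=0 → fast++
(s=1,f=2) a[fast]=1≠0 swap→a[1]=1 → slow++,fast++
(s=2,f=3) a[fast]=1≠0 swap→a[2]=1 → slow++,fast++
(s=3,f=4) a[fast]=0 → fast++
(s=3,f=5) a[fast]=5≠0 swap→a[3]=5 → slow++,fast++
(s=4,f=6) a[fast]=0 → fast++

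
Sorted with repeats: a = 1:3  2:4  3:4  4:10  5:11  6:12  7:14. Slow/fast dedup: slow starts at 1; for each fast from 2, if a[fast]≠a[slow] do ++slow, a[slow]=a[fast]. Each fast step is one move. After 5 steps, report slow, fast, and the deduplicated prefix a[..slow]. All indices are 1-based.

(s=1,f=2) a[fast]=4≠a[slow]=3 write a[2]=4 → slow++,fast++
(s=2,f=3) a[fast]=4=a[slow] dup → fast++
(s=2,f=4) a[fast]=10≠a[slow]=4 write a[3]=10 → slow++,fast++
(s=3,f=5) a[fast]=11≠a[slow]=10 write a[4]=11 → slow++,fast++
(s=4,f=6) a[fast]=12≠a[slow]=11 write a[5]=12 → slow++,fast++

slow=5, fast=7, prefix=[3, 4, 10, 11, 12]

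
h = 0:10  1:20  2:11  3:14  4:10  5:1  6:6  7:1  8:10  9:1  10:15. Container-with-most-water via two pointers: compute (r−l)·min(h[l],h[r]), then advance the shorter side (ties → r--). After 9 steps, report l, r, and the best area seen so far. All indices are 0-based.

l=1, r=2, best area=135

[0,10] min(10,15)*10=100 best=100 * → l++
[1,10] min(20,15)*9=135 best=135 * → r--
[1,9] min(20,1)*8=8 best=135 → r--
[1,8] min(20,10)*7=70 best=135 → r--
[1,7] min(20,1)*6=6 best=135 → r--
[1,6] min(20,6)*5=30 best=135 → r--
[1,5] min(20,1)*4=4 best=135 → r--
[1,4] min(20,10)*3=30 best=135 → r--
[1,3] min(20,14)*2=28 best=135 → r--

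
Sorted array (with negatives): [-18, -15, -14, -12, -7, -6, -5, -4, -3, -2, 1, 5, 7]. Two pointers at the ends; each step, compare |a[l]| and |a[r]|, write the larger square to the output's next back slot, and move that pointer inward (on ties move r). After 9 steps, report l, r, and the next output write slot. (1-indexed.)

l=8, r=11, next write slot=4

l=1 r=13: |-18|>|7| out[13]=324, l++
l=2 r=13: |-15|>|7| out[12]=225, l++
l=3 r=13: |-14|>|7| out[11]=196, l++
l=4 r=13: |-12|>|7| out[10]=144, l++
l=5 r=13: |-7|<=|7| out[9]=49, r--
l=5 r=12: |-7|>|5| out[8]=49, l++
l=6 r=12: |-6|>|5| out[7]=36, l++
l=7 r=12: |-5|<=|5| out[6]=25, r--
l=7 r=11: |-5|>|1| out[5]=25, l++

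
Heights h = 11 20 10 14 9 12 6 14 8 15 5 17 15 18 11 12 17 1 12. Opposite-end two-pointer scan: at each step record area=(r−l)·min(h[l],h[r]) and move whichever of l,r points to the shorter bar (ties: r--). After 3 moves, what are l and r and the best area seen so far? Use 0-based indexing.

[0,18] min(11,12)*18=198 best=198 * → l++
[1,18] min(20,12)*17=204 best=204 * → r--
[1,17] min(20,1)*16=16 best=204 → r--

l=1, r=16, best area=204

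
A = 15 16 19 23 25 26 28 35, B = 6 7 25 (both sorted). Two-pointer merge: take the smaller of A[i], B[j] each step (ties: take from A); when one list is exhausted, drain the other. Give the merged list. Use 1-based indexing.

i=1 j=1: A[i]=15>B[j]=6 take 6, j++
i=1 j=2: A[i]=15>B[j]=7 take 7, j++
i=1 j=3: A[i]=15<=B[j]=25 take 15, i++
i=2 j=3: A[i]=16<=B[j]=25 take 16, i++
i=3 j=3: A[i]=19<=B[j]=25 take 19, i++
i=4 j=3: A[i]=23<=B[j]=25 take 23, i++
i=5 j=3: A[i]=25<=B[j]=25 take 25, i++
i=6 j=3: A[i]=26>B[j]=25 take 25, j++
i=6 j=4: B done, take A[i]=26, i++
i=7 j=4: B done, take A[i]=28, i++
i=8 j=4: B done, take A[i]=35, i++

[6, 7, 15, 16, 19, 23, 25, 25, 26, 28, 35]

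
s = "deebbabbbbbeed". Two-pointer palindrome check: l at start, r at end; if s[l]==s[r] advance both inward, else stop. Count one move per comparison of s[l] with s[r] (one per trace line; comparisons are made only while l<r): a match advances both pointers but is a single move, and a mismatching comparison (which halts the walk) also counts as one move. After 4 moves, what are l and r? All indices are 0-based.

l=0 r=13: 'd'=='d', l++,r--
l=1 r=12: 'e'=='e', l++,r--
l=2 r=11: 'e'=='e', l++,r--
l=3 r=10: 'b'=='b', l++,r--

l=4, r=9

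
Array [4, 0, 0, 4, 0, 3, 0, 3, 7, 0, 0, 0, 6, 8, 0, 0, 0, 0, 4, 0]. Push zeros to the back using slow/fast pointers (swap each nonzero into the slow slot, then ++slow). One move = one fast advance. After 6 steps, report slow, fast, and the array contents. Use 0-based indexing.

slow=3, fast=6, a=[4, 4, 3, 0, 0, 0, 0, 3, 7, 0, 0, 0, 6, 8, 0, 0, 0, 0, 4, 0]

(s=0,f=0) a[fast]=4≠0 swap→a[0]=4 → slow++,fast++
(s=1,f=1) a[fast]=0 → fast++
(s=1,f=2) a[fast]=0 → fast++
(s=1,f=3) a[fast]=4≠0 swap→a[1]=4 → slow++,fast++
(s=2,f=4) a[fast]=0 → fast++
(s=2,f=5) a[fast]=3≠0 swap→a[2]=3 → slow++,fast++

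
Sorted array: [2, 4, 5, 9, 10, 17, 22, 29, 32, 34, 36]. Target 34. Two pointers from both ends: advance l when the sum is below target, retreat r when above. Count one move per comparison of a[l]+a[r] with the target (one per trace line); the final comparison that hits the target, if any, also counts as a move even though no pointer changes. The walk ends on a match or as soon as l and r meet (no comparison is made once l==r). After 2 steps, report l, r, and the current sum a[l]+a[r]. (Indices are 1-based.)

l=1, r=9, sum=34

l=1 r=11: 2+36=38 >34, r--
l=1 r=10: 2+34=36 >34, r--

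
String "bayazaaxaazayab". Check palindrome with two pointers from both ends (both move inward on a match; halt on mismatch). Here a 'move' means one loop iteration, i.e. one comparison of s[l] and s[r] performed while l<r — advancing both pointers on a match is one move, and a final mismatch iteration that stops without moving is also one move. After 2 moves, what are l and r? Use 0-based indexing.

[0,14] 'b'=='b' → l++,r--
[1,13] 'a'=='a' → l++,r--

l=2, r=12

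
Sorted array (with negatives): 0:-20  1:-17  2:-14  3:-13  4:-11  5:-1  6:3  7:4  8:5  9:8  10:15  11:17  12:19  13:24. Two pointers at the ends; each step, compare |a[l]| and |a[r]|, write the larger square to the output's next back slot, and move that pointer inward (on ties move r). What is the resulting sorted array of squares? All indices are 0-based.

[0,13] |-20|<=|24| out[13]=576 → r--
[0,12] |-20|>|19| out[12]=400 → l++
[1,12] |-17|<=|19| out[11]=361 → r--
[1,11] |-17|<=|17| out[10]=289 → r--
[1,10] |-17|>|15| out[9]=289 → l++
[2,10] |-14|<=|15| out[8]=225 → r--
[2,9] |-14|>|8| out[7]=196 → l++
[3,9] |-13|>|8| out[6]=169 → l++
[4,9] |-11|>|8| out[5]=121 → l++
[5,9] |-1|<=|8| out[4]=64 → r--
[5,8] |-1|<=|5| out[3]=25 → r--
[5,7] |-1|<=|4| out[2]=16 → r--
[5,6] |-1|<=|3| out[1]=9 → r--
[5,5] |-1|<=|-1| out[0]=1 → r--

[1, 9, 16, 25, 64, 121, 169, 196, 225, 289, 289, 361, 400, 576]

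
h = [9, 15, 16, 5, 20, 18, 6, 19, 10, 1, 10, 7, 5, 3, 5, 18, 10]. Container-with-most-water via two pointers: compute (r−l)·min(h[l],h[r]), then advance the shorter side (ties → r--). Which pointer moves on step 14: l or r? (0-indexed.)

[0,16] min(9,10)*16=144 best=144 * → l++
[1,16] min(15,10)*15=150 best=150 * → r--
[1,15] min(15,18)*14=210 best=210 * → l++
[2,15] min(16,18)*13=208 best=210 → l++
[3,15] min(5,18)*12=60 best=210 → l++
[4,15] min(20,18)*11=198 best=210 → r--
[4,14] min(20,5)*10=50 best=210 → r--
[4,13] min(20,3)*9=27 best=210 → r--
[4,12] min(20,5)*8=40 best=210 → r--
[4,11] min(20,7)*7=49 best=210 → r--
[4,10] min(20,10)*6=60 best=210 → r--
[4,9] min(20,1)*5=5 best=210 → r--
[4,8] min(20,10)*4=40 best=210 → r--
[4,7] min(20,19)*3=57 best=210 → r--

r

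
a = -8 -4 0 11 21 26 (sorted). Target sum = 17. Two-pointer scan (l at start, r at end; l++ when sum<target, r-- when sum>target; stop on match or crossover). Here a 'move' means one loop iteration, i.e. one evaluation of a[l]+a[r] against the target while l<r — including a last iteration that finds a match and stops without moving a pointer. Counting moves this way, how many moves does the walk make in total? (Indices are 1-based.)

l=1 r=6: -8+26=18 >17, r--
l=1 r=5: -8+21=13 <17, l++
l=2 r=5: -4+21=17, found

3 moves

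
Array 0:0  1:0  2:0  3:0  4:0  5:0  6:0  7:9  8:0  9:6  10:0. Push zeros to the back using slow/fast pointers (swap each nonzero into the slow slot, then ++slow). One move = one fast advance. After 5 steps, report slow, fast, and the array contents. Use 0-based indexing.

slow=0 fast=0: a[fast]=0, fast++
slow=0 fast=1: a[fast]=0, fast++
slow=0 fast=2: a[fast]=0, fast++
slow=0 fast=3: a[fast]=0, fast++
slow=0 fast=4: a[fast]=0, fast++

slow=0, fast=5, a=[0, 0, 0, 0, 0, 0, 0, 9, 0, 6, 0]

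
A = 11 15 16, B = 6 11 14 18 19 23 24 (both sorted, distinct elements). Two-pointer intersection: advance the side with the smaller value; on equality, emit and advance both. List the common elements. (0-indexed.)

intersection = [11]

i=0 j=0: 11>6, j++
i=0 j=1: 11==11 emit, i++,j++
i=1 j=2: 15>14, j++
i=1 j=3: 15<18, i++
i=2 j=3: 16<18, i++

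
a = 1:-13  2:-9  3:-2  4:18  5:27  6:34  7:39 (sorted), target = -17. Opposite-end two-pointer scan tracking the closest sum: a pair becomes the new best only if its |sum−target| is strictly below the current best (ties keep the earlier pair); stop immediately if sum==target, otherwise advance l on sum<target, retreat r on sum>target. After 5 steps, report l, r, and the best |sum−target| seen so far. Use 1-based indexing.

l=1 r=7: -13+39=26 d=43 *, r--
l=1 r=6: -13+34=21 d=38 *, r--
l=1 r=5: -13+27=14 d=31 *, r--
l=1 r=4: -13+18=5 d=22 *, r--
l=1 r=3: -13+-2=-15 d=2 *, r--

l=1, r=2, best |Δ|=2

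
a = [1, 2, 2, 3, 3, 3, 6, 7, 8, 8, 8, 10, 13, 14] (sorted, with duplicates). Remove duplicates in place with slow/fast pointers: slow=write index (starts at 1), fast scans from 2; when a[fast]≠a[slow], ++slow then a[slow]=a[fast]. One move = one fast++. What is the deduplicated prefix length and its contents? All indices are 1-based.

length 9; prefix = [1, 2, 3, 6, 7, 8, 10, 13, 14]

(s=1,f=2) a[fast]=2≠a[slow]=1 write a[2]=2 → slow++,fast++
(s=2,f=3) a[fast]=2=a[slow] dup → fast++
(s=2,f=4) a[fast]=3≠a[slow]=2 write a[3]=3 → slow++,fast++
(s=3,f=5) a[fast]=3=a[slow] dup → fast++
(s=3,f=6) a[fast]=3=a[slow] dup → fast++
(s=3,f=7) a[fast]=6≠a[slow]=3 write a[4]=6 → slow++,fast++
(s=4,f=8) a[fast]=7≠a[slow]=6 write a[5]=7 → slow++,fast++
(s=5,f=9) a[fast]=8≠a[slow]=7 write a[6]=8 → slow++,fast++
(s=6,f=10) a[fast]=8=a[slow] dup → fast++
(s=6,f=11) a[fast]=8=a[slow] dup → fast++
(s=6,f=12) a[fast]=10≠a[slow]=8 write a[7]=10 → slow++,fast++
(s=7,f=13) a[fast]=13≠a[slow]=10 write a[8]=13 → slow++,fast++
(s=8,f=14) a[fast]=14≠a[slow]=13 write a[9]=14 → slow++,fast++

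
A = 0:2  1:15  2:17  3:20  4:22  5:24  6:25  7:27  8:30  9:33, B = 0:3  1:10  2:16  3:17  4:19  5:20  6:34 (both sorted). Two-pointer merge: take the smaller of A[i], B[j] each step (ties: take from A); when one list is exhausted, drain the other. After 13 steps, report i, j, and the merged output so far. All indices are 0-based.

i=0 j=0: A[i]=2<=B[j]=3 take 2, i++
i=1 j=0: A[i]=15>B[j]=3 take 3, j++
i=1 j=1: A[i]=15>B[j]=10 take 10, j++
i=1 j=2: A[i]=15<=B[j]=16 take 15, i++
i=2 j=2: A[i]=17>B[j]=16 take 16, j++
i=2 j=3: A[i]=17<=B[j]=17 take 17, i++
i=3 j=3: A[i]=20>B[j]=17 take 17, j++
i=3 j=4: A[i]=20>B[j]=19 take 19, j++
i=3 j=5: A[i]=20<=B[j]=20 take 20, i++
i=4 j=5: A[i]=22>B[j]=20 take 20, j++
i=4 j=6: A[i]=22<=B[j]=34 take 22, i++
i=5 j=6: A[i]=24<=B[j]=34 take 24, i++
i=6 j=6: A[i]=25<=B[j]=34 take 25, i++

i=7, j=6, merged so far=[2, 3, 10, 15, 16, 17, 17, 19, 20, 20, 22, 24, 25]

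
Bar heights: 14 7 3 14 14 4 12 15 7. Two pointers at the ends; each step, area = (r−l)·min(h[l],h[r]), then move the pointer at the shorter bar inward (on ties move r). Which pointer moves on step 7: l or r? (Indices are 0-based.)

l

l=0 r=8: min(14,7)*8=56 best=56 *, r--
l=0 r=7: min(14,15)*7=98 best=98 *, l++
l=1 r=7: min(7,15)*6=42 best=98, l++
l=2 r=7: min(3,15)*5=15 best=98, l++
l=3 r=7: min(14,15)*4=56 best=98, l++
l=4 r=7: min(14,15)*3=42 best=98, l++
l=5 r=7: min(4,15)*2=8 best=98, l++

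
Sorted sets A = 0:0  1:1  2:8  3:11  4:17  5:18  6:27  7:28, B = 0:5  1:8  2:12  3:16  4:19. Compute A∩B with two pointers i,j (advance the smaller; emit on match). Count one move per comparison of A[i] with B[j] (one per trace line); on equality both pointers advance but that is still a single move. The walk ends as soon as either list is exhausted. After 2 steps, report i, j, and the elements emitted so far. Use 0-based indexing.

[i=0,j=0] 0<5 → i++
[i=1,j=0] 1<5 → i++

i=2, j=0, emitted=[]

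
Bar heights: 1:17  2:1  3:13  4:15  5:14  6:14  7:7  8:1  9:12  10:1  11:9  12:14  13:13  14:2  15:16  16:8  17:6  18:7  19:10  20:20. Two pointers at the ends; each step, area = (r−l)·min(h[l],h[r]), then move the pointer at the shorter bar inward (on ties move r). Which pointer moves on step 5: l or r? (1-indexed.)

l

l=1 r=20: min(17,20)*19=323 best=323 *, l++
l=2 r=20: min(1,20)*18=18 best=323, l++
l=3 r=20: min(13,20)*17=221 best=323, l++
l=4 r=20: min(15,20)*16=240 best=323, l++
l=5 r=20: min(14,20)*15=210 best=323, l++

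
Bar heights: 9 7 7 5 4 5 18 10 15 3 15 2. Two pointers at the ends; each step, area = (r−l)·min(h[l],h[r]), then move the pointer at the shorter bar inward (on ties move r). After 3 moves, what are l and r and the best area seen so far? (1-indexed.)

l=3, r=11, best area=90

l=1 r=12: min(9,2)*11=22 best=22 *, r--
l=1 r=11: min(9,15)*10=90 best=90 *, l++
l=2 r=11: min(7,15)*9=63 best=90, l++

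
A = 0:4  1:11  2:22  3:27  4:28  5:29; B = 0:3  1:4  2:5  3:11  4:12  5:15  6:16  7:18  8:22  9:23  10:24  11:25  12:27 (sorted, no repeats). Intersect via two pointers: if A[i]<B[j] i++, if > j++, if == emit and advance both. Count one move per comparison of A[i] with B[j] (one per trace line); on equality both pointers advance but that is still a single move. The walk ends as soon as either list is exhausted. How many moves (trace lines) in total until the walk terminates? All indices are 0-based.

13 moves

i=0 j=0: 4>3, j++
i=0 j=1: 4==4 emit, i++,j++
i=1 j=2: 11>5, j++
i=1 j=3: 11==11 emit, i++,j++
i=2 j=4: 22>12, j++
i=2 j=5: 22>15, j++
i=2 j=6: 22>16, j++
i=2 j=7: 22>18, j++
i=2 j=8: 22==22 emit, i++,j++
i=3 j=9: 27>23, j++
i=3 j=10: 27>24, j++
i=3 j=11: 27>25, j++
i=3 j=12: 27==27 emit, i++,j++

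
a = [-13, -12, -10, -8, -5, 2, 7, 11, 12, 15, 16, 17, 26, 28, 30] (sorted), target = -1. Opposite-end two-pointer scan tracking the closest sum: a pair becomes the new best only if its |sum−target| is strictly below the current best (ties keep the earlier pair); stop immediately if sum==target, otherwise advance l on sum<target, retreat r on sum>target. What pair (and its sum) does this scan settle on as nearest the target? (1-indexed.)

l=1 r=15: -13+30=17 d=18 *, r--
l=1 r=14: -13+28=15 d=16 *, r--
l=1 r=13: -13+26=13 d=14 *, r--
l=1 r=12: -13+17=4 d=5 *, r--
l=1 r=11: -13+16=3 d=4 *, r--
l=1 r=10: -13+15=2 d=3 *, r--
l=1 r=9: -13+12=-1 d=0 *, stop

pair (-13, 12) with sum -1 (|Δ|=0)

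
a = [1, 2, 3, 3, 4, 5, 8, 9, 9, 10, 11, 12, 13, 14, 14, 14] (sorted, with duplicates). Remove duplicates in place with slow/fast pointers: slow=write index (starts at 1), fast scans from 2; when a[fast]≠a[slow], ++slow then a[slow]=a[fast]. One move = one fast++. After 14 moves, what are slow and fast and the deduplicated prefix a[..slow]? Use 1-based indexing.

(s=1,f=2) a[fast]=2≠a[slow]=1 write a[2]=2 → slow++,fast++
(s=2,f=3) a[fast]=3≠a[slow]=2 write a[3]=3 → slow++,fast++
(s=3,f=4) a[fast]=3=a[slow] dup → fast++
(s=3,f=5) a[fast]=4≠a[slow]=3 write a[4]=4 → slow++,fast++
(s=4,f=6) a[fast]=5≠a[slow]=4 write a[5]=5 → slow++,fast++
(s=5,f=7) a[fast]=8≠a[slow]=5 write a[6]=8 → slow++,fast++
(s=6,f=8) a[fast]=9≠a[slow]=8 write a[7]=9 → slow++,fast++
(s=7,f=9) a[fast]=9=a[slow] dup → fast++
(s=7,f=10) a[fast]=10≠a[slow]=9 write a[8]=10 → slow++,fast++
(s=8,f=11) a[fast]=11≠a[slow]=10 write a[9]=11 → slow++,fast++
(s=9,f=12) a[fast]=12≠a[slow]=11 write a[10]=12 → slow++,fast++
(s=10,f=13) a[fast]=13≠a[slow]=12 write a[11]=13 → slow++,fast++
(s=11,f=14) a[fast]=14≠a[slow]=13 write a[12]=14 → slow++,fast++
(s=12,f=15) a[fast]=14=a[slow] dup → fast++

slow=12, fast=16, prefix=[1, 2, 3, 4, 5, 8, 9, 10, 11, 12, 13, 14]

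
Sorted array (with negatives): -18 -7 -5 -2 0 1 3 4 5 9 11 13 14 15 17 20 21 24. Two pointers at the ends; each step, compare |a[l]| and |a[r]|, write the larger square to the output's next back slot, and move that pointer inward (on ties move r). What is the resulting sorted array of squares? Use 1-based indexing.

[0, 1, 4, 9, 16, 25, 25, 49, 81, 121, 169, 196, 225, 289, 324, 400, 441, 576]

l=1 r=18: |-18|<=|24| out[18]=576, r--
l=1 r=17: |-18|<=|21| out[17]=441, r--
l=1 r=16: |-18|<=|20| out[16]=400, r--
l=1 r=15: |-18|>|17| out[15]=324, l++
l=2 r=15: |-7|<=|17| out[14]=289, r--
l=2 r=14: |-7|<=|15| out[13]=225, r--
l=2 r=13: |-7|<=|14| out[12]=196, r--
l=2 r=12: |-7|<=|13| out[11]=169, r--
l=2 r=11: |-7|<=|11| out[10]=121, r--
l=2 r=10: |-7|<=|9| out[9]=81, r--
l=2 r=9: |-7|>|5| out[8]=49, l++
l=3 r=9: |-5|<=|5| out[7]=25, r--
l=3 r=8: |-5|>|4| out[6]=25, l++
l=4 r=8: |-2|<=|4| out[5]=16, r--
l=4 r=7: |-2|<=|3| out[4]=9, r--
l=4 r=6: |-2|>|1| out[3]=4, l++
l=5 r=6: |0|<=|1| out[2]=1, r--
l=5 r=5: |0|<=|0| out[1]=0, r--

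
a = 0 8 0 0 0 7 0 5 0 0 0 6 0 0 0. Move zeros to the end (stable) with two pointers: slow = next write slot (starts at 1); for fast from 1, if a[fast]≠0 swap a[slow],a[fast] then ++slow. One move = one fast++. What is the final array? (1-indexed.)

[8, 7, 5, 6, 0, 0, 0, 0, 0, 0, 0, 0, 0, 0, 0]

(s=1,f=1) a[fast]=0 → fast++
(s=1,f=2) a[fast]=8≠0 swap→a[1]=8 → slow++,fast++
(s=2,f=3) a[fast]=0 → fast++
(s=2,f=4) a[fast]=0 → fast++
(s=2,f=5) a[fast]=0 → fast++
(s=2,f=6) a[fast]=7≠0 swap→a[2]=7 → slow++,fast++
(s=3,f=7) a[fast]=0 → fast++
(s=3,f=8) a[fast]=5≠0 swap→a[3]=5 → slow++,fast++
(s=4,f=9) a[fast]=0 → fast++
(s=4,f=10) a[fast]=0 → fast++
(s=4,f=11) a[fast]=0 → fast++
(s=4,f=12) a[fast]=6≠0 swap→a[4]=6 → slow++,fast++
(s=5,f=13) a[fast]=0 → fast++
(s=5,f=14) a[fast]=0 → fast++
(s=5,f=15) a[fast]=0 → fast++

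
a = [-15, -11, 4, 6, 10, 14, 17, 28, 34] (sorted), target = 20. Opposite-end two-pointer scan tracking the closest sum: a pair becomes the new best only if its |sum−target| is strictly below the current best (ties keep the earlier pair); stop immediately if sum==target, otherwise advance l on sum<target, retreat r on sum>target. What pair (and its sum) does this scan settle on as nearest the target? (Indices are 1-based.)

pair (6, 14) with sum 20 (|Δ|=0)

[1,9] -15+34=19 d=1 * → l++
[2,9] -11+34=23 d=3 → r--
[2,8] -11+28=17 d=3 → l++
[3,8] 4+28=32 d=12 → r--
[3,7] 4+17=21 d=1 → r--
[3,6] 4+14=18 d=2 → l++
[4,6] 6+14=20 d=0 * → stop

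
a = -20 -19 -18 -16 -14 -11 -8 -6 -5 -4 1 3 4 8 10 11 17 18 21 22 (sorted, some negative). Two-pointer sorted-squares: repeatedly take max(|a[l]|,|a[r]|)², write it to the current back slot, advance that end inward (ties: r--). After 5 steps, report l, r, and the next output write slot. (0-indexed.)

l=0 r=19: |-20|<=|22| out[19]=484, r--
l=0 r=18: |-20|<=|21| out[18]=441, r--
l=0 r=17: |-20|>|18| out[17]=400, l++
l=1 r=17: |-19|>|18| out[16]=361, l++
l=2 r=17: |-18|<=|18| out[15]=324, r--

l=2, r=16, next write slot=14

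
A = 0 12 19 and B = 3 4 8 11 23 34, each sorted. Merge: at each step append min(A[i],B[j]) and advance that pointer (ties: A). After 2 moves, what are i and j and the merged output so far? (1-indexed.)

[i=1,j=1] A[i]=0<=B[j]=3 take 0 → i++
[i=2,j=1] A[i]=12>B[j]=3 take 3 → j++

i=2, j=2, merged so far=[0, 3]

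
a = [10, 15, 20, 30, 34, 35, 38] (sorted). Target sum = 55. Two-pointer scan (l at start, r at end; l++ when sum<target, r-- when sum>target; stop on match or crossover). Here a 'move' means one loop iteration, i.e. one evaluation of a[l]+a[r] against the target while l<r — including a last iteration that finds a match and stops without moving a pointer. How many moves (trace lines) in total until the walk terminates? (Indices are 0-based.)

4 moves

[0,6] 10+38=48 <55 → l++
[1,6] 15+38=53 <55 → l++
[2,6] 20+38=58 >55 → r--
[2,5] 20+35=55 → found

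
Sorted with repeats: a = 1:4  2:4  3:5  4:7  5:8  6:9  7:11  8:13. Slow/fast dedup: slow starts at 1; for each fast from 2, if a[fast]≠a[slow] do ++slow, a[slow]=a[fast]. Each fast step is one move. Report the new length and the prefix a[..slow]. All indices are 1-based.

slow=1 fast=2: a[fast]=4=a[slow] dup, fast++
slow=1 fast=3: a[fast]=5≠a[slow]=4 write a[2]=5, slow++,fast++
slow=2 fast=4: a[fast]=7≠a[slow]=5 write a[3]=7, slow++,fast++
slow=3 fast=5: a[fast]=8≠a[slow]=7 write a[4]=8, slow++,fast++
slow=4 fast=6: a[fast]=9≠a[slow]=8 write a[5]=9, slow++,fast++
slow=5 fast=7: a[fast]=11≠a[slow]=9 write a[6]=11, slow++,fast++
slow=6 fast=8: a[fast]=13≠a[slow]=11 write a[7]=13, slow++,fast++

length 7; prefix = [4, 5, 7, 8, 9, 11, 13]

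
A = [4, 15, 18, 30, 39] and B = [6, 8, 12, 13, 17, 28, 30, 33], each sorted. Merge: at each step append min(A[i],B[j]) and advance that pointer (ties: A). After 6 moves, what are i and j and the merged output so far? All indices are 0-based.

i=2, j=4, merged so far=[4, 6, 8, 12, 13, 15]

[i=0,j=0] A[i]=4<=B[j]=6 take 4 → i++
[i=1,j=0] A[i]=15>B[j]=6 take 6 → j++
[i=1,j=1] A[i]=15>B[j]=8 take 8 → j++
[i=1,j=2] A[i]=15>B[j]=12 take 12 → j++
[i=1,j=3] A[i]=15>B[j]=13 take 13 → j++
[i=1,j=4] A[i]=15<=B[j]=17 take 15 → i++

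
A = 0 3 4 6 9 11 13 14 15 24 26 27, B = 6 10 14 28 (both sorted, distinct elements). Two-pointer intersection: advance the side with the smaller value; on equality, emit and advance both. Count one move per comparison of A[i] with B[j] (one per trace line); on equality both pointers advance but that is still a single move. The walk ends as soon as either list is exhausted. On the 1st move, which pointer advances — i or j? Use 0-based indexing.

i=0 j=0: 0<6, i++

i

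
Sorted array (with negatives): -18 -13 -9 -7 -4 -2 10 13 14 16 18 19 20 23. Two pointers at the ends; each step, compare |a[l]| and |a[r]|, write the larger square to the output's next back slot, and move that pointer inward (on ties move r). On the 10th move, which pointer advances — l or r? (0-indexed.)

[0,13] |-18|<=|23| out[13]=529 → r--
[0,12] |-18|<=|20| out[12]=400 → r--
[0,11] |-18|<=|19| out[11]=361 → r--
[0,10] |-18|<=|18| out[10]=324 → r--
[0,9] |-18|>|16| out[9]=324 → l++
[1,9] |-13|<=|16| out[8]=256 → r--
[1,8] |-13|<=|14| out[7]=196 → r--
[1,7] |-13|<=|13| out[6]=169 → r--
[1,6] |-13|>|10| out[5]=169 → l++
[2,6] |-9|<=|10| out[4]=100 → r--

r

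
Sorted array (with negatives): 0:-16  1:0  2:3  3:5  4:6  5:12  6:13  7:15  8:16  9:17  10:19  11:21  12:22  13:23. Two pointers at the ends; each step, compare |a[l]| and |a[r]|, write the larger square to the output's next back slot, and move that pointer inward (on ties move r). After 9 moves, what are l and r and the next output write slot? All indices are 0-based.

l=1, r=5, next write slot=4

l=0 r=13: |-16|<=|23| out[13]=529, r--
l=0 r=12: |-16|<=|22| out[12]=484, r--
l=0 r=11: |-16|<=|21| out[11]=441, r--
l=0 r=10: |-16|<=|19| out[10]=361, r--
l=0 r=9: |-16|<=|17| out[9]=289, r--
l=0 r=8: |-16|<=|16| out[8]=256, r--
l=0 r=7: |-16|>|15| out[7]=256, l++
l=1 r=7: |0|<=|15| out[6]=225, r--
l=1 r=6: |0|<=|13| out[5]=169, r--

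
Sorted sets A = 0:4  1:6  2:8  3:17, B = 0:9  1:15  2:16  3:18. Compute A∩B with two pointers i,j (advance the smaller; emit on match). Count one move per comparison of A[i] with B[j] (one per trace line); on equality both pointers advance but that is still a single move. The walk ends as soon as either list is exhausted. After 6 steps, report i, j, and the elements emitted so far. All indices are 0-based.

i=3, j=3, emitted=[]

[i=0,j=0] 4<9 → i++
[i=1,j=0] 6<9 → i++
[i=2,j=0] 8<9 → i++
[i=3,j=0] 17>9 → j++
[i=3,j=1] 17>15 → j++
[i=3,j=2] 17>16 → j++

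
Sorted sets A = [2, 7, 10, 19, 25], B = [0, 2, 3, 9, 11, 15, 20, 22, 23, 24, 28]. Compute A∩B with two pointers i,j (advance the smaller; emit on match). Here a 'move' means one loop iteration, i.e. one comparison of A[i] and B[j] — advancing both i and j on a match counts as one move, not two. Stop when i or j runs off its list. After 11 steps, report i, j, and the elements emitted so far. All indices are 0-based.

[i=0,j=0] 2>0 → j++
[i=0,j=1] 2==2 emit → i++,j++
[i=1,j=2] 7>3 → j++
[i=1,j=3] 7<9 → i++
[i=2,j=3] 10>9 → j++
[i=2,j=4] 10<11 → i++
[i=3,j=4] 19>11 → j++
[i=3,j=5] 19>15 → j++
[i=3,j=6] 19<20 → i++
[i=4,j=6] 25>20 → j++
[i=4,j=7] 25>22 → j++

i=4, j=8, emitted=[2]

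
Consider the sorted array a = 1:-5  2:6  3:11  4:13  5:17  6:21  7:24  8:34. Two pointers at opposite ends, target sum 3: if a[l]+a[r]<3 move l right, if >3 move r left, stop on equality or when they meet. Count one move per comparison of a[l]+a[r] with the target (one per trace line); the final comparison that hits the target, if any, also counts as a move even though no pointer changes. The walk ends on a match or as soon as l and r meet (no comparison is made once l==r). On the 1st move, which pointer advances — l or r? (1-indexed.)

r

[1,8] -5+34=29 >3 → r--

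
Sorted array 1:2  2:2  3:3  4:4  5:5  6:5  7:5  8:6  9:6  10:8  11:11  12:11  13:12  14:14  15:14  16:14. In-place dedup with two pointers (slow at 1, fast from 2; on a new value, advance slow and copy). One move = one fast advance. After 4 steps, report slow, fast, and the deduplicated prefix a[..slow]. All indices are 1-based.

(s=1,f=2) a[fast]=2=a[slow] dup → fast++
(s=1,f=3) a[fast]=3≠a[slow]=2 write a[2]=3 → slow++,fast++
(s=2,f=4) a[fast]=4≠a[slow]=3 write a[3]=4 → slow++,fast++
(s=3,f=5) a[fast]=5≠a[slow]=4 write a[4]=5 → slow++,fast++

slow=4, fast=6, prefix=[2, 3, 4, 5]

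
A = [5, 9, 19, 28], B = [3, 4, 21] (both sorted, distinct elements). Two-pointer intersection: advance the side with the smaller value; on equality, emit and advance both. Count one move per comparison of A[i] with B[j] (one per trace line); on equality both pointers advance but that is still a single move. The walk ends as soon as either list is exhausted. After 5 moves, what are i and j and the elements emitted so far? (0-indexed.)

i=3, j=2, emitted=[]

i=0 j=0: 5>3, j++
i=0 j=1: 5>4, j++
i=0 j=2: 5<21, i++
i=1 j=2: 9<21, i++
i=2 j=2: 19<21, i++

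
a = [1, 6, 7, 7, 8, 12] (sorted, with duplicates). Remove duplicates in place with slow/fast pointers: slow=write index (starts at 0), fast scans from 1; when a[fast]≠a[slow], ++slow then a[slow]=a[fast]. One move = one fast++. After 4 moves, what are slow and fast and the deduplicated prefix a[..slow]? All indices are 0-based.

slow=0 fast=1: a[fast]=6≠a[slow]=1 write a[1]=6, slow++,fast++
slow=1 fast=2: a[fast]=7≠a[slow]=6 write a[2]=7, slow++,fast++
slow=2 fast=3: a[fast]=7=a[slow] dup, fast++
slow=2 fast=4: a[fast]=8≠a[slow]=7 write a[3]=8, slow++,fast++

slow=3, fast=5, prefix=[1, 6, 7, 8]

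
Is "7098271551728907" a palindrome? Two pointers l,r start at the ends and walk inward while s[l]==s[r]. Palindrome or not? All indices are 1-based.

palindrome

[1,16] '7'=='7' → l++,r--
[2,15] '0'=='0' → l++,r--
[3,14] '9'=='9' → l++,r--
[4,13] '8'=='8' → l++,r--
[5,12] '2'=='2' → l++,r--
[6,11] '7'=='7' → l++,r--
[7,10] '1'=='1' → l++,r--
[8,9] '5'=='5' → l++,r--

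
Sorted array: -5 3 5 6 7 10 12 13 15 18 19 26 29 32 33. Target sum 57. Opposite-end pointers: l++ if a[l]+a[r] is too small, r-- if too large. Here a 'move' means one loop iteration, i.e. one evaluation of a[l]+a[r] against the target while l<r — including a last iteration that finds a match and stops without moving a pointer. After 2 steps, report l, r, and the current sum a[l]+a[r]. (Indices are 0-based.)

[0,14] -5+33=28 <57 → l++
[1,14] 3+33=36 <57 → l++

l=2, r=14, sum=38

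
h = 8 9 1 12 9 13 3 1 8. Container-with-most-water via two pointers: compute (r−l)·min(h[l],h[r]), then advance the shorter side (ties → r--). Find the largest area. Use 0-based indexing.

[0,8] min(8,8)*8=64 best=64 * → r--
[0,7] min(8,1)*7=7 best=64 → r--
[0,6] min(8,3)*6=18 best=64 → r--
[0,5] min(8,13)*5=40 best=64 → l++
[1,5] min(9,13)*4=36 best=64 → l++
[2,5] min(1,13)*3=3 best=64 → l++
[3,5] min(12,13)*2=24 best=64 → l++
[4,5] min(9,13)*1=9 best=64 → l++

max area = 64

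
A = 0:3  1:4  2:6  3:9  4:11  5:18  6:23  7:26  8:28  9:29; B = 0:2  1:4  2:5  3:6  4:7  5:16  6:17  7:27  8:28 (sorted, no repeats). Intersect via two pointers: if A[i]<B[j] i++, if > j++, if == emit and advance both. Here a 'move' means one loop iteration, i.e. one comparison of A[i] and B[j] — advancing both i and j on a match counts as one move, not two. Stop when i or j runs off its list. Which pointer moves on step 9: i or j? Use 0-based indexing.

[i=0,j=0] 3>2 → j++
[i=0,j=1] 3<4 → i++
[i=1,j=1] 4==4 emit → i++,j++
[i=2,j=2] 6>5 → j++
[i=2,j=3] 6==6 emit → i++,j++
[i=3,j=4] 9>7 → j++
[i=3,j=5] 9<16 → i++
[i=4,j=5] 11<16 → i++
[i=5,j=5] 18>16 → j++

j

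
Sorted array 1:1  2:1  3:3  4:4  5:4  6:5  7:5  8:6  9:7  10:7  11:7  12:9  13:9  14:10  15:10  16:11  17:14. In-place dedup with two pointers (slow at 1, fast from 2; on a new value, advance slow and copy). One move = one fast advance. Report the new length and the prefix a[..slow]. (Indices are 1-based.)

slow=1 fast=2: a[fast]=1=a[slow] dup, fast++
slow=1 fast=3: a[fast]=3≠a[slow]=1 write a[2]=3, slow++,fast++
slow=2 fast=4: a[fast]=4≠a[slow]=3 write a[3]=4, slow++,fast++
slow=3 fast=5: a[fast]=4=a[slow] dup, fast++
slow=3 fast=6: a[fast]=5≠a[slow]=4 write a[4]=5, slow++,fast++
slow=4 fast=7: a[fast]=5=a[slow] dup, fast++
slow=4 fast=8: a[fast]=6≠a[slow]=5 write a[5]=6, slow++,fast++
slow=5 fast=9: a[fast]=7≠a[slow]=6 write a[6]=7, slow++,fast++
slow=6 fast=10: a[fast]=7=a[slow] dup, fast++
slow=6 fast=11: a[fast]=7=a[slow] dup, fast++
slow=6 fast=12: a[fast]=9≠a[slow]=7 write a[7]=9, slow++,fast++
slow=7 fast=13: a[fast]=9=a[slow] dup, fast++
slow=7 fast=14: a[fast]=10≠a[slow]=9 write a[8]=10, slow++,fast++
slow=8 fast=15: a[fast]=10=a[slow] dup, fast++
slow=8 fast=16: a[fast]=11≠a[slow]=10 write a[9]=11, slow++,fast++
slow=9 fast=17: a[fast]=14≠a[slow]=11 write a[10]=14, slow++,fast++

length 10; prefix = [1, 3, 4, 5, 6, 7, 9, 10, 11, 14]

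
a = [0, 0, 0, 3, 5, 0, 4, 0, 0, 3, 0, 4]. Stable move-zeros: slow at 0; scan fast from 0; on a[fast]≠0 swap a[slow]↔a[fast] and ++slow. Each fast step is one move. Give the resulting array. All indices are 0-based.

[3, 5, 4, 3, 4, 0, 0, 0, 0, 0, 0, 0]

(s=0,f=0) a[fast]=0 → fast++
(s=0,f=1) a[fast]=0 → fast++
(s=0,f=2) a[fast]=0 → fast++
(s=0,f=3) a[fast]=3≠0 swap→a[0]=3 → slow++,fast++
(s=1,f=4) a[fast]=5≠0 swap→a[1]=5 → slow++,fast++
(s=2,f=5) a[fast]=0 → fast++
(s=2,f=6) a[fast]=4≠0 swap→a[2]=4 → slow++,fast++
(s=3,f=7) a[fast]=0 → fast++
(s=3,f=8) a[fast]=0 → fast++
(s=3,f=9) a[fast]=3≠0 swap→a[3]=3 → slow++,fast++
(s=4,f=10) a[fast]=0 → fast++
(s=4,f=11) a[fast]=4≠0 swap→a[4]=4 → slow++,fast++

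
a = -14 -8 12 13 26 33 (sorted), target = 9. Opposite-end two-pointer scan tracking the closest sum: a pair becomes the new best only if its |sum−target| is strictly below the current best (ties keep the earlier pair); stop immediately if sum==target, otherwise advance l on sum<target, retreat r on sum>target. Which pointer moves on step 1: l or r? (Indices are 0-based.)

r

[0,5] -14+33=19 d=10 * → r--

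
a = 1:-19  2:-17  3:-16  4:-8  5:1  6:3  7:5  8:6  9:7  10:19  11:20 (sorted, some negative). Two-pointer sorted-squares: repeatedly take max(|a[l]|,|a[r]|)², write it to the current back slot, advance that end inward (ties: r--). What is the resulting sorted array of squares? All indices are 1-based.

[1, 9, 25, 36, 49, 64, 256, 289, 361, 361, 400]

[1,11] |-19|<=|20| out[11]=400 → r--
[1,10] |-19|<=|19| out[10]=361 → r--
[1,9] |-19|>|7| out[9]=361 → l++
[2,9] |-17|>|7| out[8]=289 → l++
[3,9] |-16|>|7| out[7]=256 → l++
[4,9] |-8|>|7| out[6]=64 → l++
[5,9] |1|<=|7| out[5]=49 → r--
[5,8] |1|<=|6| out[4]=36 → r--
[5,7] |1|<=|5| out[3]=25 → r--
[5,6] |1|<=|3| out[2]=9 → r--
[5,5] |1|<=|1| out[1]=1 → r--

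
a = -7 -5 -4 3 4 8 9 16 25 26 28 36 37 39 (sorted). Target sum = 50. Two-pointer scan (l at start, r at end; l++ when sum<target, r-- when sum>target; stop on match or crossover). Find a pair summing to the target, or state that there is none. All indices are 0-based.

[0,13] -7+39=32 <50 → l++
[1,13] -5+39=34 <50 → l++
[2,13] -4+39=35 <50 → l++
[3,13] 3+39=42 <50 → l++
[4,13] 4+39=43 <50 → l++
[5,13] 8+39=47 <50 → l++
[6,13] 9+39=48 <50 → l++
[7,13] 16+39=55 >50 → r--
[7,12] 16+37=53 >50 → r--
[7,11] 16+36=52 >50 → r--
[7,10] 16+28=44 <50 → l++
[8,10] 25+28=53 >50 → r--
[8,9] 25+26=51 >50 → r--

no pair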